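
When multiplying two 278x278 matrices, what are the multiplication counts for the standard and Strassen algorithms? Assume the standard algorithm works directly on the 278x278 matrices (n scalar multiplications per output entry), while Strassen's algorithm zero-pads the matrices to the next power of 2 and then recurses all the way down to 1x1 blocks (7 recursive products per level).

Matrix multiplication for 278x278 matrices:

Strassen's algorithm requires power-of-2 dimensions. Pad 278x278 to 512x512 (next power of 2).

Standard algorithm: 278^3 = 21484952 multiplications
Strassen's algorithm: 7^(log2(512)) = 7^9 = 40353607 multiplications
Difference: 21484952 - 40353607 = -18868655 (Strassen uses MORE here due to padding overhead — for small or just-over-power-of-2 n, padding can outweigh the per-level savings)

Standard: 21484952 multiplications (278^3). Strassen: 40353607 multiplications (7^9, after padding to 512x512). Strassen reduces 8 recursive multiplications to 7 at each level.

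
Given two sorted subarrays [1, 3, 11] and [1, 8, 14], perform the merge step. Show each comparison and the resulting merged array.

Merging process:

Compare 1 vs 1: take 1 from left. Merged: [1]
Compare 3 vs 1: take 1 from right. Merged: [1, 1]
Compare 3 vs 8: take 3 from left. Merged: [1, 1, 3]
Compare 11 vs 8: take 8 from right. Merged: [1, 1, 3, 8]
Compare 11 vs 14: take 11 from left. Merged: [1, 1, 3, 8, 11]
Append remaining from right: [14]. Merged: [1, 1, 3, 8, 11, 14]

Final merged array: [1, 1, 3, 8, 11, 14]
Total comparisons: 5

The merged array is [1, 1, 3, 8, 11, 14], requiring 5 comparisons. The merge step runs in O(n) time where n is the total number of elements.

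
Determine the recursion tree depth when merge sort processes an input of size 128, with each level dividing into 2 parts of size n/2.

For divide and conquer with division factor 2:

Problem sizes at each level:
Level 0: 128
Level 1: 64
Level 2: 32
Level 3: 16
Level 4: 8
Level 5: 4
Level 6: 2
Level 7: 1

The root is level 0 and the size-1 base case is level 7 (the tree spans levels 0 through 7, i.e. 8 levels counting the root), so the depth is the number of divisions: log_2(128) = 7

The recursion tree depth is log_2(128) = 7. At each level, the problem size is divided by 2, so it takes 7 divisions to reduce to a base case of size 1. The algorithm makes 2 recursive calls at each level.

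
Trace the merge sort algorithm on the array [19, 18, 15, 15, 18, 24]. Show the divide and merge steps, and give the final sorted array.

Merge sort trace:

Split: [19, 18, 15, 15, 18, 24] -> [19, 18, 15] and [15, 18, 24]
  Split: [19, 18, 15] -> [19] and [18, 15]
    Split: [18, 15] -> [18] and [15]
    Merge: [18] + [15] -> [15, 18]
  Merge: [19] + [15, 18] -> [15, 18, 19]
  Split: [15, 18, 24] -> [15] and [18, 24]
    Split: [18, 24] -> [18] and [24]
    Merge: [18] + [24] -> [18, 24]
  Merge: [15] + [18, 24] -> [15, 18, 24]
Merge: [15, 18, 19] + [15, 18, 24] -> [15, 15, 18, 18, 19, 24]

Final sorted array: [15, 15, 18, 18, 19, 24]

The merge sort proceeds by recursively splitting the array and merging sorted halves.
After all merges, the sorted array is [15, 15, 18, 18, 19, 24].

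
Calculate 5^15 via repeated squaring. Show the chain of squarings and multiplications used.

Computing 5^15 by squaring (build up from 5^1; each line after the first costs one multiplication):

5^1 = 5
5^2 = (5^1)^2 = 5^2 = 25
5^3 = 5 * 5^2 = 5 * 25 = 125
5^6 = (5^3)^2 = 125^2 = 15625
5^7 = 5 * 5^6 = 5 * 15625 = 78125
5^14 = (5^7)^2 = 78125^2 = 6103515625
5^15 = 5 * 5^14 = 5 * 6103515625 = 30517578125

Result: 30517578125
Multiplications needed: 6 (6 lines after 5^1)

5^15 = 30517578125. Using exponentiation by squaring, this requires 6 multiplications. The key idea: if the exponent is even, square the half-power; if odd, multiply by the base once.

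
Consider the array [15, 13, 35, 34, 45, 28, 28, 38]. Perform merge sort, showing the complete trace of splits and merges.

Merge sort trace:

Split: [15, 13, 35, 34, 45, 28, 28, 38] -> [15, 13, 35, 34] and [45, 28, 28, 38]
  Split: [15, 13, 35, 34] -> [15, 13] and [35, 34]
    Split: [15, 13] -> [15] and [13]
    Merge: [15] + [13] -> [13, 15]
    Split: [35, 34] -> [35] and [34]
    Merge: [35] + [34] -> [34, 35]
  Merge: [13, 15] + [34, 35] -> [13, 15, 34, 35]
  Split: [45, 28, 28, 38] -> [45, 28] and [28, 38]
    Split: [45, 28] -> [45] and [28]
    Merge: [45] + [28] -> [28, 45]
    Split: [28, 38] -> [28] and [38]
    Merge: [28] + [38] -> [28, 38]
  Merge: [28, 45] + [28, 38] -> [28, 28, 38, 45]
Merge: [13, 15, 34, 35] + [28, 28, 38, 45] -> [13, 15, 28, 28, 34, 35, 38, 45]

Final sorted array: [13, 15, 28, 28, 34, 35, 38, 45]

The merge sort proceeds by recursively splitting the array and merging sorted halves.
After all merges, the sorted array is [13, 15, 28, 28, 34, 35, 38, 45].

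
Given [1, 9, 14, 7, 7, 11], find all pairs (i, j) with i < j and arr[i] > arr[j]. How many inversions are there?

Finding inversions in [1, 9, 14, 7, 7, 11]:

(1, 3): arr[1]=9 > arr[3]=7
(1, 4): arr[1]=9 > arr[4]=7
(2, 3): arr[2]=14 > arr[3]=7
(2, 4): arr[2]=14 > arr[4]=7
(2, 5): arr[2]=14 > arr[5]=11

Total inversions: 5

The array has 5 inversion(s): (1,3), (1,4), (2,3), (2,4), (2,5). Each pair (i,j) satisfies i < j and arr[i] > arr[j].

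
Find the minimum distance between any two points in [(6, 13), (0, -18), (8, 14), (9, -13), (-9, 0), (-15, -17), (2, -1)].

Computing all pairwise distances among 7 points:

d((6, 13), (0, -18)) = 31.5753
d((6, 13), (8, 14)) = 2.2361 <-- minimum
d((6, 13), (9, -13)) = 26.1725
d((6, 13), (-9, 0)) = 19.8494
d((6, 13), (-15, -17)) = 36.6197
d((6, 13), (2, -1)) = 14.5602
d((0, -18), (8, 14)) = 32.9848
d((0, -18), (9, -13)) = 10.2956
d((0, -18), (-9, 0)) = 20.1246
d((0, -18), (-15, -17)) = 15.0333
d((0, -18), (2, -1)) = 17.1172
d((8, 14), (9, -13)) = 27.0185
d((8, 14), (-9, 0)) = 22.0227
d((8, 14), (-15, -17)) = 38.6005
d((8, 14), (2, -1)) = 16.1555
d((9, -13), (-9, 0)) = 22.2036
d((9, -13), (-15, -17)) = 24.3311
d((9, -13), (2, -1)) = 13.8924
d((-9, 0), (-15, -17)) = 18.0278
d((-9, 0), (2, -1)) = 11.0454
d((-15, -17), (2, -1)) = 23.3452

Closest pair: (6, 13) and (8, 14) with distance 2.2361

The closest pair is (6, 13) and (8, 14) with Euclidean distance 2.2361. For 7 points, brute-force pairwise comparison is shown above. For large n, the divide-and-conquer algorithm (sort by x, recurse on halves, check the dividing strip) achieves O(n log n).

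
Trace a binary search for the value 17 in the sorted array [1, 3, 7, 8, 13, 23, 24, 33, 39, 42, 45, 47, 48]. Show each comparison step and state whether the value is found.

Binary search for 17 in [1, 3, 7, 8, 13, 23, 24, 33, 39, 42, 45, 47, 48]:

lo=0, hi=12, mid=6, arr[mid]=24 -> 24 > 17, search left half
lo=0, hi=5, mid=2, arr[mid]=7 -> 7 < 17, search right half
lo=3, hi=5, mid=4, arr[mid]=13 -> 13 < 17, search right half
lo=5, hi=5, mid=5, arr[mid]=23 -> 23 > 17, search left half
lo=5 > hi=4, target 17 not found

Binary search determines that 17 is not in the array after 4 comparisons. The search space was exhausted without finding the target.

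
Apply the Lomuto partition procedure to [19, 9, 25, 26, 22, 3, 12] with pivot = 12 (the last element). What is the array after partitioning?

Lomuto partition with pivot = 12:

Initial array: [19, 9, 25, 26, 22, 3, 12]

arr[0]=19 > 12: no swap
arr[1]=9 <= 12: swap with position 0, array becomes [9, 19, 25, 26, 22, 3, 12]
arr[2]=25 > 12: no swap
arr[3]=26 > 12: no swap
arr[4]=22 > 12: no swap
arr[5]=3 <= 12: swap with position 1, array becomes [9, 3, 25, 26, 22, 19, 12]

Place pivot at position 2: [9, 3, 12, 26, 22, 19, 25]
Pivot position: 2

After partitioning with pivot 12, the array becomes [9, 3, 12, 26, 22, 19, 25]. The pivot is placed at index 2. All elements to the left of the pivot are <= 12, and all elements to the right are > 12.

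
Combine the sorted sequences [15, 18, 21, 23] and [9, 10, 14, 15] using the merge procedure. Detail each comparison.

Merging process:

Compare 15 vs 9: take 9 from right. Merged: [9]
Compare 15 vs 10: take 10 from right. Merged: [9, 10]
Compare 15 vs 14: take 14 from right. Merged: [9, 10, 14]
Compare 15 vs 15: take 15 from left. Merged: [9, 10, 14, 15]
Compare 18 vs 15: take 15 from right. Merged: [9, 10, 14, 15, 15]
Append remaining from left: [18, 21, 23]. Merged: [9, 10, 14, 15, 15, 18, 21, 23]

Final merged array: [9, 10, 14, 15, 15, 18, 21, 23]
Total comparisons: 5

The merged array is [9, 10, 14, 15, 15, 18, 21, 23], requiring 5 comparisons. The merge step runs in O(n) time where n is the total number of elements.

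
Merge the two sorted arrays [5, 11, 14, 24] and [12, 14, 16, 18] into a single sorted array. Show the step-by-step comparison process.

Merging process:

Compare 5 vs 12: take 5 from left. Merged: [5]
Compare 11 vs 12: take 11 from left. Merged: [5, 11]
Compare 14 vs 12: take 12 from right. Merged: [5, 11, 12]
Compare 14 vs 14: take 14 from left. Merged: [5, 11, 12, 14]
Compare 24 vs 14: take 14 from right. Merged: [5, 11, 12, 14, 14]
Compare 24 vs 16: take 16 from right. Merged: [5, 11, 12, 14, 14, 16]
Compare 24 vs 18: take 18 from right. Merged: [5, 11, 12, 14, 14, 16, 18]
Append remaining from left: [24]. Merged: [5, 11, 12, 14, 14, 16, 18, 24]

Final merged array: [5, 11, 12, 14, 14, 16, 18, 24]
Total comparisons: 7

The merged array is [5, 11, 12, 14, 14, 16, 18, 24], requiring 7 comparisons. The merge step runs in O(n) time where n is the total number of elements.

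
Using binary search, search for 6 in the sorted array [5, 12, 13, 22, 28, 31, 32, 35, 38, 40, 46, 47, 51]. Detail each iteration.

Binary search for 6 in [5, 12, 13, 22, 28, 31, 32, 35, 38, 40, 46, 47, 51]:

lo=0, hi=12, mid=6, arr[mid]=32 -> 32 > 6, search left half
lo=0, hi=5, mid=2, arr[mid]=13 -> 13 > 6, search left half
lo=0, hi=1, mid=0, arr[mid]=5 -> 5 < 6, search right half
lo=1, hi=1, mid=1, arr[mid]=12 -> 12 > 6, search left half
lo=1 > hi=0, target 6 not found

Binary search determines that 6 is not in the array after 4 comparisons. The search space was exhausted without finding the target.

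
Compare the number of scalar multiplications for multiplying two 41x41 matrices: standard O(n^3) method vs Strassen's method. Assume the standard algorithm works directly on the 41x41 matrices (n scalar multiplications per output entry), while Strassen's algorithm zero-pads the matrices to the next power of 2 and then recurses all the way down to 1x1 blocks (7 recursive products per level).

Matrix multiplication for 41x41 matrices:

Strassen's algorithm requires power-of-2 dimensions. Pad 41x41 to 64x64 (next power of 2).

Standard algorithm: 41^3 = 68921 multiplications
Strassen's algorithm: 7^(log2(64)) = 7^6 = 117649 multiplications
Difference: 68921 - 117649 = -48728 (Strassen uses MORE here due to padding overhead — for small or just-over-power-of-2 n, padding can outweigh the per-level savings)

Standard: 68921 multiplications (41^3). Strassen: 117649 multiplications (7^6, after padding to 64x64). Strassen reduces 8 recursive multiplications to 7 at each level.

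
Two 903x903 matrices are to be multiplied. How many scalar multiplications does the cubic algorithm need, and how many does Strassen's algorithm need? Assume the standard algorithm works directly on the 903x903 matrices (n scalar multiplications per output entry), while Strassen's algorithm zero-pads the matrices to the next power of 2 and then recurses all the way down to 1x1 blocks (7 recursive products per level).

Matrix multiplication for 903x903 matrices:

Strassen's algorithm requires power-of-2 dimensions. Pad 903x903 to 1024x1024 (next power of 2).

Standard algorithm: 903^3 = 736314327 multiplications
Strassen's algorithm: 7^(log2(1024)) = 7^10 = 282475249 multiplications
Savings: 736314327 - 282475249 = 453839078 multiplications

Standard: 736314327 multiplications (903^3). Strassen: 282475249 multiplications (7^10, after padding to 1024x1024). Strassen reduces 8 recursive multiplications to 7 at each level.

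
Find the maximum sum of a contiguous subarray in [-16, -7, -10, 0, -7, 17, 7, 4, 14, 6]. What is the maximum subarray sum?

Using Kadane's algorithm on [-16, -7, -10, 0, -7, 17, 7, 4, 14, 6]:

Scanning through the array:
Position 1 (value -7): max_ending_here = -7, max_so_far = -7
Position 2 (value -10): max_ending_here = -10, max_so_far = -7
Position 3 (value 0): max_ending_here = 0, max_so_far = 0
Position 4 (value -7): max_ending_here = -7, max_so_far = 0
Position 5 (value 17): max_ending_here = 17, max_so_far = 17
Position 6 (value 7): max_ending_here = 24, max_so_far = 24
Position 7 (value 4): max_ending_here = 28, max_so_far = 28
Position 8 (value 14): max_ending_here = 42, max_so_far = 42
Position 9 (value 6): max_ending_here = 48, max_so_far = 48

Maximum subarray: [17, 7, 4, 14, 6]
Maximum sum: 48

The maximum subarray is [17, 7, 4, 14, 6] with sum 48. This subarray runs from index 5 to index 9.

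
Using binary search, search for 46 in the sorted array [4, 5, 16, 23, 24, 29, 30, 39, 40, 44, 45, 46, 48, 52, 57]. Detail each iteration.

Binary search for 46 in [4, 5, 16, 23, 24, 29, 30, 39, 40, 44, 45, 46, 48, 52, 57]:

lo=0, hi=14, mid=7, arr[mid]=39 -> 39 < 46, search right half
lo=8, hi=14, mid=11, arr[mid]=46 -> Found target at index 11!

Binary search finds 46 at index 11 after 2 comparisons. The search repeatedly halves the search space by comparing with the middle element.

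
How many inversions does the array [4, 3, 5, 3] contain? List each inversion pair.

Finding inversions in [4, 3, 5, 3]:

(0, 1): arr[0]=4 > arr[1]=3
(0, 3): arr[0]=4 > arr[3]=3
(2, 3): arr[2]=5 > arr[3]=3

Total inversions: 3

The array has 3 inversion(s): (0,1), (0,3), (2,3). Each pair (i,j) satisfies i < j and arr[i] > arr[j].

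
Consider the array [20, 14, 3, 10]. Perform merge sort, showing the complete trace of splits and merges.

Merge sort trace:

Split: [20, 14, 3, 10] -> [20, 14] and [3, 10]
  Split: [20, 14] -> [20] and [14]
  Merge: [20] + [14] -> [14, 20]
  Split: [3, 10] -> [3] and [10]
  Merge: [3] + [10] -> [3, 10]
Merge: [14, 20] + [3, 10] -> [3, 10, 14, 20]

Final sorted array: [3, 10, 14, 20]

The merge sort proceeds by recursively splitting the array and merging sorted halves.
After all merges, the sorted array is [3, 10, 14, 20].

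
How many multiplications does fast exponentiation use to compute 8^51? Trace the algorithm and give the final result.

Computing 8^51 by squaring (build up from 8^1; each line after the first costs one multiplication):

8^1 = 8
8^2 = (8^1)^2 = 8^2 = 64
8^3 = 8 * 8^2 = 8 * 64 = 512
8^6 = (8^3)^2 = 512^2 = 262144
8^12 = (8^6)^2 = 262144^2 = 68719476736
8^24 = (8^12)^2 = 68719476736^2 = 4722366482869645213696
8^25 = 8 * 8^24 = 8 * 4722366482869645213696 = 37778931862957161709568
8^50 = (8^25)^2 = 37778931862957161709568^2 = 1427247692705959881058285969449495136382746624
8^51 = 8 * 8^50 = 8 * 1427247692705959881058285969449495136382746624 = 11417981541647679048466287755595961091061972992

Result: 11417981541647679048466287755595961091061972992
Multiplications needed: 8 (8 lines after 8^1)

8^51 = 11417981541647679048466287755595961091061972992. Using exponentiation by squaring, this requires 8 multiplications. The key idea: if the exponent is even, square the half-power; if odd, multiply by the base once.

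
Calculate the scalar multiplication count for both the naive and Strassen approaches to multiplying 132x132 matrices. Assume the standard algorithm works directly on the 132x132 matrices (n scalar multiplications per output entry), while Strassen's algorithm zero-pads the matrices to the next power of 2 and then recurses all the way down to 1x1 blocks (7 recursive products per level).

Matrix multiplication for 132x132 matrices:

Strassen's algorithm requires power-of-2 dimensions. Pad 132x132 to 256x256 (next power of 2).

Standard algorithm: 132^3 = 2299968 multiplications
Strassen's algorithm: 7^(log2(256)) = 7^8 = 5764801 multiplications
Difference: 2299968 - 5764801 = -3464833 (Strassen uses MORE here due to padding overhead — for small or just-over-power-of-2 n, padding can outweigh the per-level savings)

Standard: 2299968 multiplications (132^3). Strassen: 5764801 multiplications (7^8, after padding to 256x256). Strassen reduces 8 recursive multiplications to 7 at each level.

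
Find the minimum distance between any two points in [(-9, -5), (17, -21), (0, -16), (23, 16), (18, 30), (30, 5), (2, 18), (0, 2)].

Computing all pairwise distances among 8 points:

d((-9, -5), (17, -21)) = 30.5287
d((-9, -5), (0, -16)) = 14.2127
d((-9, -5), (23, 16)) = 38.2753
d((-9, -5), (18, 30)) = 44.2041
d((-9, -5), (30, 5)) = 40.2616
d((-9, -5), (2, 18)) = 25.4951
d((-9, -5), (0, 2)) = 11.4018 <-- minimum
d((17, -21), (0, -16)) = 17.72
d((17, -21), (23, 16)) = 37.4833
d((17, -21), (18, 30)) = 51.0098
d((17, -21), (30, 5)) = 29.0689
d((17, -21), (2, 18)) = 41.7852
d((17, -21), (0, 2)) = 28.6007
d((0, -16), (23, 16)) = 39.4081
d((0, -16), (18, 30)) = 49.3964
d((0, -16), (30, 5)) = 36.6197
d((0, -16), (2, 18)) = 34.0588
d((0, -16), (0, 2)) = 18.0
d((23, 16), (18, 30)) = 14.8661
d((23, 16), (30, 5)) = 13.0384
d((23, 16), (2, 18)) = 21.095
d((23, 16), (0, 2)) = 26.9258
d((18, 30), (30, 5)) = 27.7308
d((18, 30), (2, 18)) = 20.0
d((18, 30), (0, 2)) = 33.2866
d((30, 5), (2, 18)) = 30.8707
d((30, 5), (0, 2)) = 30.1496
d((2, 18), (0, 2)) = 16.1245

Closest pair: (-9, -5) and (0, 2) with distance 11.4018

The closest pair is (-9, -5) and (0, 2) with Euclidean distance 11.4018. For 8 points, brute-force pairwise comparison is shown above. For large n, the divide-and-conquer algorithm (sort by x, recurse on halves, check the dividing strip) achieves O(n log n).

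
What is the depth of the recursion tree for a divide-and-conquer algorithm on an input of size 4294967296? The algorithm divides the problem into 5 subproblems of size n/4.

For divide and conquer with division factor 4:

Problem sizes at each level:
Level 0: 4294967296
Level 1: 1073741824
Level 2: 268435456
Level 3: 67108864
Level 4: 16777216
Level 5: 4194304
Level 6: 1048576
Level 7: 262144
Level 8: 65536
Level 9: 16384
Level 10: 4096
Level 11: 1024
Level 12: 256
Level 13: 64
Level 14: 16
Level 15: 4
Level 16: 1

The root is level 0 and the size-1 base case is level 16 (the tree spans levels 0 through 16, i.e. 17 levels counting the root), so the depth is the number of divisions: log_4(4294967296) = 16

The recursion tree depth is log_4(4294967296) = 16. At each level, the problem size is divided by 4, so it takes 16 divisions to reduce to a base case of size 1. The algorithm makes 5 recursive calls at each level.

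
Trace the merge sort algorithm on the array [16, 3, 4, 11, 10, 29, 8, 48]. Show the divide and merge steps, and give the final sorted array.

Merge sort trace:

Split: [16, 3, 4, 11, 10, 29, 8, 48] -> [16, 3, 4, 11] and [10, 29, 8, 48]
  Split: [16, 3, 4, 11] -> [16, 3] and [4, 11]
    Split: [16, 3] -> [16] and [3]
    Merge: [16] + [3] -> [3, 16]
    Split: [4, 11] -> [4] and [11]
    Merge: [4] + [11] -> [4, 11]
  Merge: [3, 16] + [4, 11] -> [3, 4, 11, 16]
  Split: [10, 29, 8, 48] -> [10, 29] and [8, 48]
    Split: [10, 29] -> [10] and [29]
    Merge: [10] + [29] -> [10, 29]
    Split: [8, 48] -> [8] and [48]
    Merge: [8] + [48] -> [8, 48]
  Merge: [10, 29] + [8, 48] -> [8, 10, 29, 48]
Merge: [3, 4, 11, 16] + [8, 10, 29, 48] -> [3, 4, 8, 10, 11, 16, 29, 48]

Final sorted array: [3, 4, 8, 10, 11, 16, 29, 48]

The merge sort proceeds by recursively splitting the array and merging sorted halves.
After all merges, the sorted array is [3, 4, 8, 10, 11, 16, 29, 48].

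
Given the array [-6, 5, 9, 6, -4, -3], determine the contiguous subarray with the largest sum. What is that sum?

Using Kadane's algorithm on [-6, 5, 9, 6, -4, -3]:

Scanning through the array:
Position 1 (value 5): max_ending_here = 5, max_so_far = 5
Position 2 (value 9): max_ending_here = 14, max_so_far = 14
Position 3 (value 6): max_ending_here = 20, max_so_far = 20
Position 4 (value -4): max_ending_here = 16, max_so_far = 20
Position 5 (value -3): max_ending_here = 13, max_so_far = 20

Maximum subarray: [5, 9, 6]
Maximum sum: 20

The maximum subarray is [5, 9, 6] with sum 20. This subarray runs from index 1 to index 3.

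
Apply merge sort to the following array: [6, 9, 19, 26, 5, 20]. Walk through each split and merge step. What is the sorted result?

Merge sort trace:

Split: [6, 9, 19, 26, 5, 20] -> [6, 9, 19] and [26, 5, 20]
  Split: [6, 9, 19] -> [6] and [9, 19]
    Split: [9, 19] -> [9] and [19]
    Merge: [9] + [19] -> [9, 19]
  Merge: [6] + [9, 19] -> [6, 9, 19]
  Split: [26, 5, 20] -> [26] and [5, 20]
    Split: [5, 20] -> [5] and [20]
    Merge: [5] + [20] -> [5, 20]
  Merge: [26] + [5, 20] -> [5, 20, 26]
Merge: [6, 9, 19] + [5, 20, 26] -> [5, 6, 9, 19, 20, 26]

Final sorted array: [5, 6, 9, 19, 20, 26]

The merge sort proceeds by recursively splitting the array and merging sorted halves.
After all merges, the sorted array is [5, 6, 9, 19, 20, 26].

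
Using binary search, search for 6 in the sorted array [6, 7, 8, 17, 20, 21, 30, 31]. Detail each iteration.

Binary search for 6 in [6, 7, 8, 17, 20, 21, 30, 31]:

lo=0, hi=7, mid=3, arr[mid]=17 -> 17 > 6, search left half
lo=0, hi=2, mid=1, arr[mid]=7 -> 7 > 6, search left half
lo=0, hi=0, mid=0, arr[mid]=6 -> Found target at index 0!

Binary search finds 6 at index 0 after 3 comparisons. The search repeatedly halves the search space by comparing with the middle element.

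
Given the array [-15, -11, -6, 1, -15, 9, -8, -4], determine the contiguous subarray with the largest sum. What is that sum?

Using Kadane's algorithm on [-15, -11, -6, 1, -15, 9, -8, -4]:

Scanning through the array:
Position 1 (value -11): max_ending_here = -11, max_so_far = -11
Position 2 (value -6): max_ending_here = -6, max_so_far = -6
Position 3 (value 1): max_ending_here = 1, max_so_far = 1
Position 4 (value -15): max_ending_here = -14, max_so_far = 1
Position 5 (value 9): max_ending_here = 9, max_so_far = 9
Position 6 (value -8): max_ending_here = 1, max_so_far = 9
Position 7 (value -4): max_ending_here = -3, max_so_far = 9

Maximum subarray: [9]
Maximum sum: 9

The maximum subarray is [9] with sum 9. This subarray runs from index 5 to index 5.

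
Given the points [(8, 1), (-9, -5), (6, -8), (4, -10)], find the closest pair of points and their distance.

Computing all pairwise distances among 4 points:

d((8, 1), (-9, -5)) = 18.0278
d((8, 1), (6, -8)) = 9.2195
d((8, 1), (4, -10)) = 11.7047
d((-9, -5), (6, -8)) = 15.2971
d((-9, -5), (4, -10)) = 13.9284
d((6, -8), (4, -10)) = 2.8284 <-- minimum

Closest pair: (6, -8) and (4, -10) with distance 2.8284

The closest pair is (6, -8) and (4, -10) with Euclidean distance 2.8284. For 4 points, brute-force pairwise comparison is shown above. For large n, the divide-and-conquer algorithm (sort by x, recurse on halves, check the dividing strip) achieves O(n log n).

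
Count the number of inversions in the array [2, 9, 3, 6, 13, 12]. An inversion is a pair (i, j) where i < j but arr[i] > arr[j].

Finding inversions in [2, 9, 3, 6, 13, 12]:

(1, 2): arr[1]=9 > arr[2]=3
(1, 3): arr[1]=9 > arr[3]=6
(4, 5): arr[4]=13 > arr[5]=12

Total inversions: 3

The array has 3 inversion(s): (1,2), (1,3), (4,5). Each pair (i,j) satisfies i < j and arr[i] > arr[j].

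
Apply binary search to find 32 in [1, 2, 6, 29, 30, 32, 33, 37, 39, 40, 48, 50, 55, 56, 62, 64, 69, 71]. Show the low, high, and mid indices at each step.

Binary search for 32 in [1, 2, 6, 29, 30, 32, 33, 37, 39, 40, 48, 50, 55, 56, 62, 64, 69, 71]:

lo=0, hi=17, mid=8, arr[mid]=39 -> 39 > 32, search left half
lo=0, hi=7, mid=3, arr[mid]=29 -> 29 < 32, search right half
lo=4, hi=7, mid=5, arr[mid]=32 -> Found target at index 5!

Binary search finds 32 at index 5 after 3 comparisons. The search repeatedly halves the search space by comparing with the middle element.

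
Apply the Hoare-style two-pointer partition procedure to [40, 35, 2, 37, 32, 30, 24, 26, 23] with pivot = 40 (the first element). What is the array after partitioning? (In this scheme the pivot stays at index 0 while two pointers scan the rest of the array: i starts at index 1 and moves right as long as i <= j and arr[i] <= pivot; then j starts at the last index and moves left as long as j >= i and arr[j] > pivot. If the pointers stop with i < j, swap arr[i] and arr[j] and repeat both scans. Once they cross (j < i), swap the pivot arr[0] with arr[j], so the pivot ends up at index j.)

Hoare-style two-pointer partition with pivot = 40:

Initial array: [40, 35, 2, 37, 32, 30, 24, 26, 23]

Pointers start at i = 1, j = 8.
i ends at 9, j ends at 8: the pointers have crossed (j < i), so scanning stops.

Swap pivot arr[0] with arr[8] to place pivot at position 8: [23, 35, 2, 37, 32, 30, 24, 26, 40]
Pivot position: 8

After partitioning with pivot 40, the array becomes [23, 35, 2, 37, 32, 30, 24, 26, 40]. The pivot is placed at index 8. All elements to the left of the pivot are <= 40, and all elements to the right are > 40.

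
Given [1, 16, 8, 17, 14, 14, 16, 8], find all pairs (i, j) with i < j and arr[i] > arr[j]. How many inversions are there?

Finding inversions in [1, 16, 8, 17, 14, 14, 16, 8]:

(1, 2): arr[1]=16 > arr[2]=8
(1, 4): arr[1]=16 > arr[4]=14
(1, 5): arr[1]=16 > arr[5]=14
(1, 7): arr[1]=16 > arr[7]=8
(3, 4): arr[3]=17 > arr[4]=14
(3, 5): arr[3]=17 > arr[5]=14
(3, 6): arr[3]=17 > arr[6]=16
(3, 7): arr[3]=17 > arr[7]=8
(4, 7): arr[4]=14 > arr[7]=8
(5, 7): arr[5]=14 > arr[7]=8
(6, 7): arr[6]=16 > arr[7]=8

Total inversions: 11

The array has 11 inversion(s): (1,2), (1,4), (1,5), (1,7), (3,4), (3,5), (3,6), (3,7), (4,7), (5,7), (6,7). Each pair (i,j) satisfies i < j and arr[i] > arr[j].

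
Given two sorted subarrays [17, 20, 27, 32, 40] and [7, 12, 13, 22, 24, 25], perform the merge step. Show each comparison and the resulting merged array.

Merging process:

Compare 17 vs 7: take 7 from right. Merged: [7]
Compare 17 vs 12: take 12 from right. Merged: [7, 12]
Compare 17 vs 13: take 13 from right. Merged: [7, 12, 13]
Compare 17 vs 22: take 17 from left. Merged: [7, 12, 13, 17]
Compare 20 vs 22: take 20 from left. Merged: [7, 12, 13, 17, 20]
Compare 27 vs 22: take 22 from right. Merged: [7, 12, 13, 17, 20, 22]
Compare 27 vs 24: take 24 from right. Merged: [7, 12, 13, 17, 20, 22, 24]
Compare 27 vs 25: take 25 from right. Merged: [7, 12, 13, 17, 20, 22, 24, 25]
Append remaining from left: [27, 32, 40]. Merged: [7, 12, 13, 17, 20, 22, 24, 25, 27, 32, 40]

Final merged array: [7, 12, 13, 17, 20, 22, 24, 25, 27, 32, 40]
Total comparisons: 8

The merged array is [7, 12, 13, 17, 20, 22, 24, 25, 27, 32, 40], requiring 8 comparisons. The merge step runs in O(n) time where n is the total number of elements.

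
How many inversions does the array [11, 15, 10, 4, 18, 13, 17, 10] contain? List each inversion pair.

Finding inversions in [11, 15, 10, 4, 18, 13, 17, 10]:

(0, 2): arr[0]=11 > arr[2]=10
(0, 3): arr[0]=11 > arr[3]=4
(0, 7): arr[0]=11 > arr[7]=10
(1, 2): arr[1]=15 > arr[2]=10
(1, 3): arr[1]=15 > arr[3]=4
(1, 5): arr[1]=15 > arr[5]=13
(1, 7): arr[1]=15 > arr[7]=10
(2, 3): arr[2]=10 > arr[3]=4
(4, 5): arr[4]=18 > arr[5]=13
(4, 6): arr[4]=18 > arr[6]=17
(4, 7): arr[4]=18 > arr[7]=10
(5, 7): arr[5]=13 > arr[7]=10
(6, 7): arr[6]=17 > arr[7]=10

Total inversions: 13

The array has 13 inversion(s): (0,2), (0,3), (0,7), (1,2), (1,3), (1,5), (1,7), (2,3), (4,5), (4,6), (4,7), (5,7), (6,7). Each pair (i,j) satisfies i < j and arr[i] > arr[j].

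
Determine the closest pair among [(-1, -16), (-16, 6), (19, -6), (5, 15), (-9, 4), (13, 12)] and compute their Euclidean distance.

Computing all pairwise distances among 6 points:

d((-1, -16), (-16, 6)) = 26.6271
d((-1, -16), (19, -6)) = 22.3607
d((-1, -16), (5, 15)) = 31.5753
d((-1, -16), (-9, 4)) = 21.5407
d((-1, -16), (13, 12)) = 31.305
d((-16, 6), (19, -6)) = 37.0
d((-16, 6), (5, 15)) = 22.8473
d((-16, 6), (-9, 4)) = 7.2801 <-- minimum
d((-16, 6), (13, 12)) = 29.6142
d((19, -6), (5, 15)) = 25.2389
d((19, -6), (-9, 4)) = 29.7321
d((19, -6), (13, 12)) = 18.9737
d((5, 15), (-9, 4)) = 17.8045
d((5, 15), (13, 12)) = 8.544
d((-9, 4), (13, 12)) = 23.4094

Closest pair: (-16, 6) and (-9, 4) with distance 7.2801

The closest pair is (-16, 6) and (-9, 4) with Euclidean distance 7.2801. For 6 points, brute-force pairwise comparison is shown above. For large n, the divide-and-conquer algorithm (sort by x, recurse on halves, check the dividing strip) achieves O(n log n).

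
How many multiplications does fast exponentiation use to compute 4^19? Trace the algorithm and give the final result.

Computing 4^19 by squaring (build up from 4^1; each line after the first costs one multiplication):

4^1 = 4
4^2 = (4^1)^2 = 4^2 = 16
4^4 = (4^2)^2 = 16^2 = 256
4^8 = (4^4)^2 = 256^2 = 65536
4^9 = 4 * 4^8 = 4 * 65536 = 262144
4^18 = (4^9)^2 = 262144^2 = 68719476736
4^19 = 4 * 4^18 = 4 * 68719476736 = 274877906944

Result: 274877906944
Multiplications needed: 6 (6 lines after 4^1)

4^19 = 274877906944. Using exponentiation by squaring, this requires 6 multiplications. The key idea: if the exponent is even, square the half-power; if odd, multiply by the base once.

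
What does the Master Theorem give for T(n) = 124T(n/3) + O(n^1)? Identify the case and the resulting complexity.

Master Theorem for T(n) = 124T(n/3) + O(n^1):

a = 124, b = 3, c = 1
log_b(a) = log_3(124) = 4.3876

Case 1: c = 1 < log_3(124) = 4.3876
T(n) = O(n^(log_3 124))

For T(n) = 124T(n/3) + O(n^1): log_3(124) = 4.3876. This is Case 1 of the Master Theorem (c < log_b(a), work dominated by leaves), giving O(n^(log_3 124)).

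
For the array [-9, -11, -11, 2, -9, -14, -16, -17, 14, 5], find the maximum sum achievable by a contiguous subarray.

Using Kadane's algorithm on [-9, -11, -11, 2, -9, -14, -16, -17, 14, 5]:

Scanning through the array:
Position 1 (value -11): max_ending_here = -11, max_so_far = -9
Position 2 (value -11): max_ending_here = -11, max_so_far = -9
Position 3 (value 2): max_ending_here = 2, max_so_far = 2
Position 4 (value -9): max_ending_here = -7, max_so_far = 2
Position 5 (value -14): max_ending_here = -14, max_so_far = 2
Position 6 (value -16): max_ending_here = -16, max_so_far = 2
Position 7 (value -17): max_ending_here = -17, max_so_far = 2
Position 8 (value 14): max_ending_here = 14, max_so_far = 14
Position 9 (value 5): max_ending_here = 19, max_so_far = 19

Maximum subarray: [14, 5]
Maximum sum: 19

The maximum subarray is [14, 5] with sum 19. This subarray runs from index 8 to index 9.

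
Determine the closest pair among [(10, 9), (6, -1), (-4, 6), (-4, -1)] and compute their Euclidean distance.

Computing all pairwise distances among 4 points:

d((10, 9), (6, -1)) = 10.7703
d((10, 9), (-4, 6)) = 14.3178
d((10, 9), (-4, -1)) = 17.2047
d((6, -1), (-4, 6)) = 12.2066
d((6, -1), (-4, -1)) = 10.0
d((-4, 6), (-4, -1)) = 7.0 <-- minimum

Closest pair: (-4, 6) and (-4, -1) with distance 7.0

The closest pair is (-4, 6) and (-4, -1) with Euclidean distance 7.0. For 4 points, brute-force pairwise comparison is shown above. For large n, the divide-and-conquer algorithm (sort by x, recurse on halves, check the dividing strip) achieves O(n log n).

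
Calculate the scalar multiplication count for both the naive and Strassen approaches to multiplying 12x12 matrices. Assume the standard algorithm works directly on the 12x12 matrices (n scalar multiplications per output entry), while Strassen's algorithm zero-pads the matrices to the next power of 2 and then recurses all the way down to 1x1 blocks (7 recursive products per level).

Matrix multiplication for 12x12 matrices:

Strassen's algorithm requires power-of-2 dimensions. Pad 12x12 to 16x16 (next power of 2).

Standard algorithm: 12^3 = 1728 multiplications
Strassen's algorithm: 7^(log2(16)) = 7^4 = 2401 multiplications
Difference: 1728 - 2401 = -673 (Strassen uses MORE here due to padding overhead — for small or just-over-power-of-2 n, padding can outweigh the per-level savings)

Standard: 1728 multiplications (12^3). Strassen: 2401 multiplications (7^4, after padding to 16x16). Strassen reduces 8 recursive multiplications to 7 at each level.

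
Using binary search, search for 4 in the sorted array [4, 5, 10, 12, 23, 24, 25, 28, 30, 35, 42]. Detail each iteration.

Binary search for 4 in [4, 5, 10, 12, 23, 24, 25, 28, 30, 35, 42]:

lo=0, hi=10, mid=5, arr[mid]=24 -> 24 > 4, search left half
lo=0, hi=4, mid=2, arr[mid]=10 -> 10 > 4, search left half
lo=0, hi=1, mid=0, arr[mid]=4 -> Found target at index 0!

Binary search finds 4 at index 0 after 3 comparisons. The search repeatedly halves the search space by comparing with the middle element.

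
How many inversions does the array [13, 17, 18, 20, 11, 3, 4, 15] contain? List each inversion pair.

Finding inversions in [13, 17, 18, 20, 11, 3, 4, 15]:

(0, 4): arr[0]=13 > arr[4]=11
(0, 5): arr[0]=13 > arr[5]=3
(0, 6): arr[0]=13 > arr[6]=4
(1, 4): arr[1]=17 > arr[4]=11
(1, 5): arr[1]=17 > arr[5]=3
(1, 6): arr[1]=17 > arr[6]=4
(1, 7): arr[1]=17 > arr[7]=15
(2, 4): arr[2]=18 > arr[4]=11
(2, 5): arr[2]=18 > arr[5]=3
(2, 6): arr[2]=18 > arr[6]=4
(2, 7): arr[2]=18 > arr[7]=15
(3, 4): arr[3]=20 > arr[4]=11
(3, 5): arr[3]=20 > arr[5]=3
(3, 6): arr[3]=20 > arr[6]=4
(3, 7): arr[3]=20 > arr[7]=15
(4, 5): arr[4]=11 > arr[5]=3
(4, 6): arr[4]=11 > arr[6]=4

Total inversions: 17

The array has 17 inversion(s): (0,4), (0,5), (0,6), (1,4), (1,5), (1,6), (1,7), (2,4), (2,5), (2,6), (2,7), (3,4), (3,5), (3,6), (3,7), (4,5), (4,6). Each pair (i,j) satisfies i < j and arr[i] > arr[j].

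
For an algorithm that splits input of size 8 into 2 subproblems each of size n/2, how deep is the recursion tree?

For divide and conquer with division factor 2:

Problem sizes at each level:
Level 0: 8
Level 1: 4
Level 2: 2
Level 3: 1

The root is level 0 and the size-1 base case is level 3 (the tree spans levels 0 through 3, i.e. 4 levels counting the root), so the depth is the number of divisions: log_2(8) = 3

The recursion tree depth is log_2(8) = 3. At each level, the problem size is divided by 2, so it takes 3 divisions to reduce to a base case of size 1. The algorithm makes 2 recursive calls at each level.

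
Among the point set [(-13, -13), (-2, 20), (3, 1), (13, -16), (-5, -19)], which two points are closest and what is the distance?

Computing all pairwise distances among 5 points:

d((-13, -13), (-2, 20)) = 34.7851
d((-13, -13), (3, 1)) = 21.2603
d((-13, -13), (13, -16)) = 26.1725
d((-13, -13), (-5, -19)) = 10.0 <-- minimum
d((-2, 20), (3, 1)) = 19.6469
d((-2, 20), (13, -16)) = 39.0
d((-2, 20), (-5, -19)) = 39.1152
d((3, 1), (13, -16)) = 19.7231
d((3, 1), (-5, -19)) = 21.5407
d((13, -16), (-5, -19)) = 18.2483

Closest pair: (-13, -13) and (-5, -19) with distance 10.0

The closest pair is (-13, -13) and (-5, -19) with Euclidean distance 10.0. For 5 points, brute-force pairwise comparison is shown above. For large n, the divide-and-conquer algorithm (sort by x, recurse on halves, check the dividing strip) achieves O(n log n).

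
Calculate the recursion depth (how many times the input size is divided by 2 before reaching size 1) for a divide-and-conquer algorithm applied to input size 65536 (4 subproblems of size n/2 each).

For divide and conquer with division factor 2:

Problem sizes at each level:
Level 0: 65536
Level 1: 32768
Level 2: 16384
Level 3: 8192
Level 4: 4096
Level 5: 2048
Level 6: 1024
Level 7: 512
Level 8: 256
Level 9: 128
Level 10: 64
Level 11: 32
Level 12: 16
Level 13: 8
Level 14: 4
Level 15: 2
Level 16: 1

The root is level 0 and the size-1 base case is level 16 (the tree spans levels 0 through 16, i.e. 17 levels counting the root), so the depth is the number of divisions: log_2(65536) = 16

The recursion tree depth is log_2(65536) = 16. At each level, the problem size is divided by 2, so it takes 16 divisions to reduce to a base case of size 1. The algorithm makes 4 recursive calls at each level.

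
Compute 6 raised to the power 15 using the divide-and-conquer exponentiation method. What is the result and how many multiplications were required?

Computing 6^15 by squaring (build up from 6^1; each line after the first costs one multiplication):

6^1 = 6
6^2 = (6^1)^2 = 6^2 = 36
6^3 = 6 * 6^2 = 6 * 36 = 216
6^6 = (6^3)^2 = 216^2 = 46656
6^7 = 6 * 6^6 = 6 * 46656 = 279936
6^14 = (6^7)^2 = 279936^2 = 78364164096
6^15 = 6 * 6^14 = 6 * 78364164096 = 470184984576

Result: 470184984576
Multiplications needed: 6 (6 lines after 6^1)

6^15 = 470184984576. Using exponentiation by squaring, this requires 6 multiplications. The key idea: if the exponent is even, square the half-power; if odd, multiply by the base once.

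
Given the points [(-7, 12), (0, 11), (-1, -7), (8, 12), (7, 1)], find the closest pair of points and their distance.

Computing all pairwise distances among 5 points:

d((-7, 12), (0, 11)) = 7.0711 <-- minimum
d((-7, 12), (-1, -7)) = 19.9249
d((-7, 12), (8, 12)) = 15.0
d((-7, 12), (7, 1)) = 17.8045
d((0, 11), (-1, -7)) = 18.0278
d((0, 11), (8, 12)) = 8.0623
d((0, 11), (7, 1)) = 12.2066
d((-1, -7), (8, 12)) = 21.0238
d((-1, -7), (7, 1)) = 11.3137
d((8, 12), (7, 1)) = 11.0454

Closest pair: (-7, 12) and (0, 11) with distance 7.0711

The closest pair is (-7, 12) and (0, 11) with Euclidean distance 7.0711. For 5 points, brute-force pairwise comparison is shown above. For large n, the divide-and-conquer algorithm (sort by x, recurse on halves, check the dividing strip) achieves O(n log n).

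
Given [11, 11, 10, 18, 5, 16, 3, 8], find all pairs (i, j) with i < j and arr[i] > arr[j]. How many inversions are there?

Finding inversions in [11, 11, 10, 18, 5, 16, 3, 8]:

(0, 2): arr[0]=11 > arr[2]=10
(0, 4): arr[0]=11 > arr[4]=5
(0, 6): arr[0]=11 > arr[6]=3
(0, 7): arr[0]=11 > arr[7]=8
(1, 2): arr[1]=11 > arr[2]=10
(1, 4): arr[1]=11 > arr[4]=5
(1, 6): arr[1]=11 > arr[6]=3
(1, 7): arr[1]=11 > arr[7]=8
(2, 4): arr[2]=10 > arr[4]=5
(2, 6): arr[2]=10 > arr[6]=3
(2, 7): arr[2]=10 > arr[7]=8
(3, 4): arr[3]=18 > arr[4]=5
(3, 5): arr[3]=18 > arr[5]=16
(3, 6): arr[3]=18 > arr[6]=3
(3, 7): arr[3]=18 > arr[7]=8
(4, 6): arr[4]=5 > arr[6]=3
(5, 6): arr[5]=16 > arr[6]=3
(5, 7): arr[5]=16 > arr[7]=8

Total inversions: 18

The array has 18 inversion(s): (0,2), (0,4), (0,6), (0,7), (1,2), (1,4), (1,6), (1,7), (2,4), (2,6), (2,7), (3,4), (3,5), (3,6), (3,7), (4,6), (5,6), (5,7). Each pair (i,j) satisfies i < j and arr[i] > arr[j].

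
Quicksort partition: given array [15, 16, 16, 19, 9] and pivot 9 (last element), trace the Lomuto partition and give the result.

Lomuto partition with pivot = 9:

Initial array: [15, 16, 16, 19, 9]

arr[0]=15 > 9: no swap
arr[1]=16 > 9: no swap
arr[2]=16 > 9: no swap
arr[3]=19 > 9: no swap

Place pivot at position 0: [9, 16, 16, 19, 15]
Pivot position: 0

After partitioning with pivot 9, the array becomes [9, 16, 16, 19, 15]. The pivot is placed at index 0. All elements to the left of the pivot are <= 9, and all elements to the right are > 9.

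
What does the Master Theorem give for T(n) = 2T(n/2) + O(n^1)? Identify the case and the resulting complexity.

Master Theorem for T(n) = 2T(n/2) + O(n^1):

a = 2, b = 2, c = 1
log_b(a) = log_2(2) = 1.0000

Case 2: c = 1 = log_2(2) = 1.0000
T(n) = O(n^1 log n) = O(n log n)

For T(n) = 2T(n/2) + O(n^1): log_2(2) = 1.0000. This is Case 2 of the Master Theorem (c = log_b(a), equal work at all levels), giving O(n log n).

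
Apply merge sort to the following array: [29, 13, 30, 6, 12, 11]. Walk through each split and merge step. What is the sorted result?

Merge sort trace:

Split: [29, 13, 30, 6, 12, 11] -> [29, 13, 30] and [6, 12, 11]
  Split: [29, 13, 30] -> [29] and [13, 30]
    Split: [13, 30] -> [13] and [30]
    Merge: [13] + [30] -> [13, 30]
  Merge: [29] + [13, 30] -> [13, 29, 30]
  Split: [6, 12, 11] -> [6] and [12, 11]
    Split: [12, 11] -> [12] and [11]
    Merge: [12] + [11] -> [11, 12]
  Merge: [6] + [11, 12] -> [6, 11, 12]
Merge: [13, 29, 30] + [6, 11, 12] -> [6, 11, 12, 13, 29, 30]

Final sorted array: [6, 11, 12, 13, 29, 30]

The merge sort proceeds by recursively splitting the array and merging sorted halves.
After all merges, the sorted array is [6, 11, 12, 13, 29, 30].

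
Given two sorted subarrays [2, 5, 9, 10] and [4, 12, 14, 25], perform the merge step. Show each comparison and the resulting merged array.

Merging process:

Compare 2 vs 4: take 2 from left. Merged: [2]
Compare 5 vs 4: take 4 from right. Merged: [2, 4]
Compare 5 vs 12: take 5 from left. Merged: [2, 4, 5]
Compare 9 vs 12: take 9 from left. Merged: [2, 4, 5, 9]
Compare 10 vs 12: take 10 from left. Merged: [2, 4, 5, 9, 10]
Append remaining from right: [12, 14, 25]. Merged: [2, 4, 5, 9, 10, 12, 14, 25]

Final merged array: [2, 4, 5, 9, 10, 12, 14, 25]
Total comparisons: 5

The merged array is [2, 4, 5, 9, 10, 12, 14, 25], requiring 5 comparisons. The merge step runs in O(n) time where n is the total number of elements.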